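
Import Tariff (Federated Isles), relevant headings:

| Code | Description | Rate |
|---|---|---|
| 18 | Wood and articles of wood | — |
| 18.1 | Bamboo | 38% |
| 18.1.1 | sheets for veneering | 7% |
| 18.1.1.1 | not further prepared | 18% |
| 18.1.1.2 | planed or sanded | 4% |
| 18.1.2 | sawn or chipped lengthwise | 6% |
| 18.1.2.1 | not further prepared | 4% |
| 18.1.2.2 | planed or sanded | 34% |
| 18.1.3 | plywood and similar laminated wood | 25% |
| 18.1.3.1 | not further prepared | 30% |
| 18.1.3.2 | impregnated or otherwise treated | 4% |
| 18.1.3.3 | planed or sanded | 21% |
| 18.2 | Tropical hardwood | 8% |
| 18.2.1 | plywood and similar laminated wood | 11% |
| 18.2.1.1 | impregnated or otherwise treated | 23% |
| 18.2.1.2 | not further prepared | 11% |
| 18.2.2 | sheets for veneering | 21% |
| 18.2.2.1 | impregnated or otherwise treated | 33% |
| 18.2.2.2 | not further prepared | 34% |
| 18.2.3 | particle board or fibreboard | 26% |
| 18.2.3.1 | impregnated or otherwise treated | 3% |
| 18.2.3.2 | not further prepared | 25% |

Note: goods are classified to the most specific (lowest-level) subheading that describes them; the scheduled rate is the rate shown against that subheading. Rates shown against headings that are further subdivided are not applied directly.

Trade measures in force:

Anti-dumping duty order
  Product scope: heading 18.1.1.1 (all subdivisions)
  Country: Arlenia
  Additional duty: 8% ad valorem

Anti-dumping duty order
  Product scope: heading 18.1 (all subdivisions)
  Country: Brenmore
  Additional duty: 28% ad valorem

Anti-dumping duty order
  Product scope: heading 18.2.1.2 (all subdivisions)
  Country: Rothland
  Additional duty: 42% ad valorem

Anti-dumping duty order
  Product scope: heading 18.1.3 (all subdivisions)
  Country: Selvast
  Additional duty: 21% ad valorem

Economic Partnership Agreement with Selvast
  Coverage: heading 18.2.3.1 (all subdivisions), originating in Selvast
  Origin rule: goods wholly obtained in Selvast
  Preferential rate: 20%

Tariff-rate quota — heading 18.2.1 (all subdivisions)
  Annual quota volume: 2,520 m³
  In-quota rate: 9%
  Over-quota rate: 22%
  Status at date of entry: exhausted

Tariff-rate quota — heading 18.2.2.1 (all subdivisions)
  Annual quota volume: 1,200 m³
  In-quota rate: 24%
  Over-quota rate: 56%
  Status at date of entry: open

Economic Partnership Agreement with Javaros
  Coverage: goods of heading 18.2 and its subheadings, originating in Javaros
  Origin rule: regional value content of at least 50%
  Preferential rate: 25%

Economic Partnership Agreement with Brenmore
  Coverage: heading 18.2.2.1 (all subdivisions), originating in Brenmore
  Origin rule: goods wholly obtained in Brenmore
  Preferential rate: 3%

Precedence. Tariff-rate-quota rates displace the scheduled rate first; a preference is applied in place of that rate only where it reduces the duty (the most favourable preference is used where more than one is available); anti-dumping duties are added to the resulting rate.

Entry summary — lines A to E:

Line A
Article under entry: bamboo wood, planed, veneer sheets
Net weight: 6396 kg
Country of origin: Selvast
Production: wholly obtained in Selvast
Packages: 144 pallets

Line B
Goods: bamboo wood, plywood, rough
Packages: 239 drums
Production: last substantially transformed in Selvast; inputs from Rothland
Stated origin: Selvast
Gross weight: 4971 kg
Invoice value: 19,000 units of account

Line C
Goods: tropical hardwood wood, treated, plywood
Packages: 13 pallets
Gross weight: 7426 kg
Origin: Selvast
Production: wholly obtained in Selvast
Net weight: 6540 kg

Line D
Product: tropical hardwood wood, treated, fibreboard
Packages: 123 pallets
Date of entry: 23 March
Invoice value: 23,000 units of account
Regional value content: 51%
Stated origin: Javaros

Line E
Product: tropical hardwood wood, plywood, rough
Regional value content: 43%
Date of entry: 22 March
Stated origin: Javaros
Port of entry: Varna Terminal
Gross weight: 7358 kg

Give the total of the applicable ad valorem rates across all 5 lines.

102%

Line A: bamboo → 18.1; veneer sheets → 18.1.1; planed → 18.1.1.2. Scheduled 4%. Selvast agreement on 18.2.3.1: 18.1.1.2 not covered. → 4%.
Line B: bamboo → 18.1; plywood → 18.1.3; rough → 18.1.3.1. Scheduled 30%. Selvast agreement on 18.2.3.1: 18.1.3.1 not covered; anti-dumping (Selvast, 18.1.3): +21%; total 30% + 21% = 51%. → 51%.
Line C: tropical hardwood → 18.2; plywood → 18.2.1; treated → 18.2.1.1. Scheduled 23%. quota on 18.2.1 exhausted → over-quota 22%; Selvast agreement on 18.2.3.1: 18.2.1.1 not covered. → 22%.
Line D: tropical hardwood → 18.2; fibreboard → 18.2.3; treated → 18.2.3.1. Scheduled 3%. Javaros agreement on 18.2: RVC ≥ 50% → 25% available; preference 25% not lower than 3% → no reduction. → 3%.
Line E: tropical hardwood → 18.2; plywood → 18.2.1; rough → 18.2.1.2. Scheduled 11%. quota on 18.2.1 exhausted → over-quota 22%; Javaros agreement on 18.2: RVC < 50%. → 22%.
Sum: 4% + 51% + 22% + 3% + 22% = 102%.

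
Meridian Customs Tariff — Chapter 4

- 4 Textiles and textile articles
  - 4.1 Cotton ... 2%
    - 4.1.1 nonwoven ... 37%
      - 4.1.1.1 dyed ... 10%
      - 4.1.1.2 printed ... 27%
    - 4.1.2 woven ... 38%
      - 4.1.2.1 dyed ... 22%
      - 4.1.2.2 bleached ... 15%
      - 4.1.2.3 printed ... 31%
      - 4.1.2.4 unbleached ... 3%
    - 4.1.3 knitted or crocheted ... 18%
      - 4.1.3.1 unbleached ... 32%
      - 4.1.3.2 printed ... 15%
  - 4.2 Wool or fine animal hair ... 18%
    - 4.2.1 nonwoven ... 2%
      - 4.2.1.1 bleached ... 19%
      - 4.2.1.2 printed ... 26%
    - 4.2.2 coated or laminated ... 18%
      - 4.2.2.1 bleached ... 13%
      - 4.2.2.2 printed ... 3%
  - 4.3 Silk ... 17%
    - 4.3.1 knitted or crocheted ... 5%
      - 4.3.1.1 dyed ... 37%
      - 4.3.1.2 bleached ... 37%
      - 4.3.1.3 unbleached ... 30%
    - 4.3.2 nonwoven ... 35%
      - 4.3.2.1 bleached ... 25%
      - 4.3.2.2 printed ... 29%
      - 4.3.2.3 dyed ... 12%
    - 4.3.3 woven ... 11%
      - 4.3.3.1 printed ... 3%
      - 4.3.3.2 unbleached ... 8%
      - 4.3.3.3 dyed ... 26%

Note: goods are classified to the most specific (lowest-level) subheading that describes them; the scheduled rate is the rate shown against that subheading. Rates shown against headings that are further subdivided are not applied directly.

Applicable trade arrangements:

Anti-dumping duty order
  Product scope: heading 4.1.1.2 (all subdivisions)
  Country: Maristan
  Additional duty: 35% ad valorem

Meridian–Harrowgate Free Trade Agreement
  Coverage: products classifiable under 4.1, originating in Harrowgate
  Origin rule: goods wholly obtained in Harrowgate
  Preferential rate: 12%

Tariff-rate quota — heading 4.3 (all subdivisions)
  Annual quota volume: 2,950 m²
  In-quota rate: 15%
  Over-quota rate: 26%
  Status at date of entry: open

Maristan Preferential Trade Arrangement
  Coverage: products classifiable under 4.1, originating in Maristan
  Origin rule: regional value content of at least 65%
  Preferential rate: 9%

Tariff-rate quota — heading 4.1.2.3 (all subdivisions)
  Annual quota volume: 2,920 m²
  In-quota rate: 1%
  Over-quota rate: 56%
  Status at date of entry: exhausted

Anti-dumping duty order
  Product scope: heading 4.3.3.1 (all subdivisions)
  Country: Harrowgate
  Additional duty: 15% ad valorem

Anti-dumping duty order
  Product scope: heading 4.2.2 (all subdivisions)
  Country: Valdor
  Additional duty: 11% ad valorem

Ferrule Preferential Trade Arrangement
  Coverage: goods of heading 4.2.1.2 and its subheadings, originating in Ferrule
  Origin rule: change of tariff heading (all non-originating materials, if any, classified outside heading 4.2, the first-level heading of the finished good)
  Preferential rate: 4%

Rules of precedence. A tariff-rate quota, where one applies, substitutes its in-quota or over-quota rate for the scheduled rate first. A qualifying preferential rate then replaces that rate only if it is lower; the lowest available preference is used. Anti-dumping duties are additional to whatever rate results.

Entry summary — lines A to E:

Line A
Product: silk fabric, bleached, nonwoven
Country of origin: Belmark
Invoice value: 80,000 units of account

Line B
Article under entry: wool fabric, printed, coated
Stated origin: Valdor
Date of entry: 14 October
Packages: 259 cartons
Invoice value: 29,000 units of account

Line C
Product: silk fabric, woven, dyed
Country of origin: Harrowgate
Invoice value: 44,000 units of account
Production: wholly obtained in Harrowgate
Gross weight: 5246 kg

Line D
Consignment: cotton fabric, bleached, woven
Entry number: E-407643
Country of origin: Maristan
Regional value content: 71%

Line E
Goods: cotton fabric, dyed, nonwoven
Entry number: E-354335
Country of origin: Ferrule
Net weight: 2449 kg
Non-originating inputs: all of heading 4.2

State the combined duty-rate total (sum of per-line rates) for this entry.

Line A: silk → 4.3; nonwoven → 4.3.2; bleached → 4.3.2.1. Scheduled 25%. quota on 4.3 open → in-quota 15%. → 15%.
Line B: wool → 4.2; coated → 4.2.2; printed → 4.2.2.2. Scheduled 3%. anti-dumping (Valdor, 4.2.2): +11%; total 3% + 11% = 14%. → 14%.
Line C: silk → 4.3; woven → 4.3.3; dyed → 4.3.3.3. Scheduled 26%. quota on 4.3 open → in-quota 15%; Harrowgate agreement on 4.1: 4.3.3.3 not covered. → 15%.
Line D: cotton → 4.1; woven → 4.1.2; bleached → 4.1.2.2. Scheduled 15%. Maristan agreement on 4.1: RVC ≥ 65% → 9% available; preferential 9%. → 9%.
Line E: cotton → 4.1; nonwoven → 4.1.1; dyed → 4.1.1.1. Scheduled 10%. Ferrule agreement on 4.2.1.2: 4.1.1.1 not covered. → 10%.
Sum: 15% + 14% + 15% + 9% + 10% = 63%.

63%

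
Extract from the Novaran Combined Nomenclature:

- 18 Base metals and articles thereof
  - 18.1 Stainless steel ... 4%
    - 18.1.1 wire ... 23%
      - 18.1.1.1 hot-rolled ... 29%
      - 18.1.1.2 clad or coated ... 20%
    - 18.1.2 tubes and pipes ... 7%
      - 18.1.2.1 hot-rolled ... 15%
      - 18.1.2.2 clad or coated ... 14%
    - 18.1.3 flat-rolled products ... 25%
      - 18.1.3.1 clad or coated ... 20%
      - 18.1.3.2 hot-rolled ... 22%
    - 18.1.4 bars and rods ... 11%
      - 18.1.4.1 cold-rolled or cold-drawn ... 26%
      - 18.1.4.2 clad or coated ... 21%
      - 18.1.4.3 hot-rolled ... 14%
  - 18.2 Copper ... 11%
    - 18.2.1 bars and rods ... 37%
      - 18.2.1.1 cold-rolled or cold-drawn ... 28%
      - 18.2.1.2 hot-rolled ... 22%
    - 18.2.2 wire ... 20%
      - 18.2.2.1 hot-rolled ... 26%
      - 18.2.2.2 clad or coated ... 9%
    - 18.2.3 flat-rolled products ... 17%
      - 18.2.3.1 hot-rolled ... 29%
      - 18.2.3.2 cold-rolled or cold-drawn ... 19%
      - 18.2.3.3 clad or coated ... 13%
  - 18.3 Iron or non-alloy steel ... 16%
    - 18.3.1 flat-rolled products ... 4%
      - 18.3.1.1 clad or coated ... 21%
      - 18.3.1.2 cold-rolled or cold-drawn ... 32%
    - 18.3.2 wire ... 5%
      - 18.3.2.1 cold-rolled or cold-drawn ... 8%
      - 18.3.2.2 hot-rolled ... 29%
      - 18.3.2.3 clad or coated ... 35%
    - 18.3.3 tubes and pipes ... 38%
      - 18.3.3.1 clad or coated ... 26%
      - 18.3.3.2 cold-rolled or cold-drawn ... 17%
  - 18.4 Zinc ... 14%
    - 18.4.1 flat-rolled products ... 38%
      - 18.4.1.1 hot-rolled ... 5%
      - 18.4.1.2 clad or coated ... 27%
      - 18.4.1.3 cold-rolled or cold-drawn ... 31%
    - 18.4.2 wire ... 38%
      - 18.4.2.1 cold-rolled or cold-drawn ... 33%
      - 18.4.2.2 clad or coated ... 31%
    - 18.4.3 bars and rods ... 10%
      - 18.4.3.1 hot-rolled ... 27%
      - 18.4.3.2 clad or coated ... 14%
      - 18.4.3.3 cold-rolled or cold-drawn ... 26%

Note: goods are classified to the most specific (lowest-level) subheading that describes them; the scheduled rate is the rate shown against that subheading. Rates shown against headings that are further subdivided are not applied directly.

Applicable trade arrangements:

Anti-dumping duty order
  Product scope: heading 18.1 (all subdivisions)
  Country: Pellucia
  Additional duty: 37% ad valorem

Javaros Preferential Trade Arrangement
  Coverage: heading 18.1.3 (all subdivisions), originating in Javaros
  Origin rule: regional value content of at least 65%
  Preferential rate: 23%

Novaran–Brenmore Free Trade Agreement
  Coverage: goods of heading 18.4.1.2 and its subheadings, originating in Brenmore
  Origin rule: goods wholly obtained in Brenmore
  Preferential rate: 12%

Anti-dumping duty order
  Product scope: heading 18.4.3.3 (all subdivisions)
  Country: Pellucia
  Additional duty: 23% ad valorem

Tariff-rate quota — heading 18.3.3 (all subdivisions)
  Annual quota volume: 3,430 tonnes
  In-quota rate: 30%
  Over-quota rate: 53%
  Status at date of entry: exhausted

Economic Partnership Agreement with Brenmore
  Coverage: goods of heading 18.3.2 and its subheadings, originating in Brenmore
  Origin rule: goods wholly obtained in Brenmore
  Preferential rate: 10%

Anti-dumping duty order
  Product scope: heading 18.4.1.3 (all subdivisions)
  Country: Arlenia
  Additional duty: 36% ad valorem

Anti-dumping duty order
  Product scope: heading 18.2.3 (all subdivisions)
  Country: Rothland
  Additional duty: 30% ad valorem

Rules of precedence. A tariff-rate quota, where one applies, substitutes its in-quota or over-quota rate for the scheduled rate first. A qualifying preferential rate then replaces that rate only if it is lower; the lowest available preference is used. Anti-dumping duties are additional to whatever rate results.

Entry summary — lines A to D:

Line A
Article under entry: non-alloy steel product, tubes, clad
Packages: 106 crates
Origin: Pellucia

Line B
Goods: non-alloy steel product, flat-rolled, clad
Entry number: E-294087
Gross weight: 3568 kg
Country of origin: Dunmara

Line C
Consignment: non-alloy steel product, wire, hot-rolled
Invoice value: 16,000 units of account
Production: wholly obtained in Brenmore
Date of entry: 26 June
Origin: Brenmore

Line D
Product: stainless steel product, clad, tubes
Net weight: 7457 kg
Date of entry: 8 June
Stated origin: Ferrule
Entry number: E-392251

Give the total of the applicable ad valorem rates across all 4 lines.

Line A: non-alloy steel → 18.3; tubes → 18.3.3; clad → 18.3.3.1. Scheduled 26%. quota on 18.3.3 exhausted → over-quota 53%. → 53%.
Line B: non-alloy steel → 18.3; flat-rolled → 18.3.1; clad → 18.3.1.1. Scheduled 21%. No special measure applies. → 21%.
Line C: non-alloy steel → 18.3; wire → 18.3.2; hot-rolled → 18.3.2.2. Scheduled 29%. Brenmore agreement on 18.4.1.2: 18.3.2.2 not covered; Brenmore agreement on 18.3.2: wholly obtained → 10% available; preferential 10%. → 10%.
Line D: stainless steel → 18.1; tubes → 18.1.2; clad → 18.1.2.2. Scheduled 14%. No special measure applies. → 14%.
Sum: 53% + 21% + 10% + 14% = 98%.

98%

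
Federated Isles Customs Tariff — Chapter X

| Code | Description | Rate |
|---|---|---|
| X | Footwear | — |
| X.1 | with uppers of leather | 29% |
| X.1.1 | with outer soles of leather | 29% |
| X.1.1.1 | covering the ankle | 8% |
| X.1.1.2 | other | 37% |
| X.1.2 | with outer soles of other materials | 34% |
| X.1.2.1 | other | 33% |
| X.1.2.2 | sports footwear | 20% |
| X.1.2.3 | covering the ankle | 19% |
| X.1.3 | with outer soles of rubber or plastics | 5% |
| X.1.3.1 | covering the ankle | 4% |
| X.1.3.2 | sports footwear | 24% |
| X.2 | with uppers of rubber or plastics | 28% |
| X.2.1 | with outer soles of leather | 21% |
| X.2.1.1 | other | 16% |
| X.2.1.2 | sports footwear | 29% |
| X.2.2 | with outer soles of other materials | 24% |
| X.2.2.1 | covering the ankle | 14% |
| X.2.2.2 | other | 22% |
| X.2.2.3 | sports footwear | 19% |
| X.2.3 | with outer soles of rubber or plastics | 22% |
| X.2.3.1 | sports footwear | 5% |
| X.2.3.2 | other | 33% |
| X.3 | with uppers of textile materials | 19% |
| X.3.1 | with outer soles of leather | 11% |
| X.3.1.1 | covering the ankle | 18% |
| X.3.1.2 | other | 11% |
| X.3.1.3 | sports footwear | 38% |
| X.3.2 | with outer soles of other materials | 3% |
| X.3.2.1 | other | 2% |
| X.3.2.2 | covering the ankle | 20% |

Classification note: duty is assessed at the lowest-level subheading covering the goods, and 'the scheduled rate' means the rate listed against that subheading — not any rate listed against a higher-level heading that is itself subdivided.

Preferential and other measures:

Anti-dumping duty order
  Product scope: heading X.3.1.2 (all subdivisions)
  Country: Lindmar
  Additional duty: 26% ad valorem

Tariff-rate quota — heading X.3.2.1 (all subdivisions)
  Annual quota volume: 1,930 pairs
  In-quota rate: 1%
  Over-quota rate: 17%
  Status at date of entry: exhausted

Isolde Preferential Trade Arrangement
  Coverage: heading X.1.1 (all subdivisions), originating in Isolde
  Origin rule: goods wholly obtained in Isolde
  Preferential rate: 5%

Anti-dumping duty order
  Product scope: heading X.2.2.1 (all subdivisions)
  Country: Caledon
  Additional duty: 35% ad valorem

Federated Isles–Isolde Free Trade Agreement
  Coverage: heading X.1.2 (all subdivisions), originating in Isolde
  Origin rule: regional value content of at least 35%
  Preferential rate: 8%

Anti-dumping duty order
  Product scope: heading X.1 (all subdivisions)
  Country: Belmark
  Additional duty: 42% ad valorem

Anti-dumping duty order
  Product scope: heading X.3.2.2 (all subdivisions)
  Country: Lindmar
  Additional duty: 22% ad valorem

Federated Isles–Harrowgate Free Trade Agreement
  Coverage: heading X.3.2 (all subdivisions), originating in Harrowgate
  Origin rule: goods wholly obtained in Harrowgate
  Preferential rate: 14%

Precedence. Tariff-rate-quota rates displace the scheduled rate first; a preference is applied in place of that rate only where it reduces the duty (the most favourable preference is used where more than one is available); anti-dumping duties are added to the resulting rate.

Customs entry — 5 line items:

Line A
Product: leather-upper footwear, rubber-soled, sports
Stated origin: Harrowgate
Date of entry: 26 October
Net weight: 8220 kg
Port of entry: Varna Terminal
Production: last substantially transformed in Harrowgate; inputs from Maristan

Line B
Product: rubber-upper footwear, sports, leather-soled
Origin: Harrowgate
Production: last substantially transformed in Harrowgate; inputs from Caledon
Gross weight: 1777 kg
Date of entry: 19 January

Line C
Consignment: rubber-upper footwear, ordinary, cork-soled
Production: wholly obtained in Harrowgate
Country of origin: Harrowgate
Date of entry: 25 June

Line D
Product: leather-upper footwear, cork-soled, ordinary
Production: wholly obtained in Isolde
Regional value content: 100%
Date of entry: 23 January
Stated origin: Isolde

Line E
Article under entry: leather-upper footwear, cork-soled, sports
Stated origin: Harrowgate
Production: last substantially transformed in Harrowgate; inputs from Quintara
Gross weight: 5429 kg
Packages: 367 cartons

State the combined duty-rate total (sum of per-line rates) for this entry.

Line A: leather-upper → X.1; rubber-soled → X.1.3; sports → X.1.3.2. Scheduled 24%. Harrowgate agreement on X.3.2: X.1.3.2 not covered. → 24%.
Line B: rubber-upper → X.2; leather-soled → X.2.1; sports → X.2.1.2. Scheduled 29%. Harrowgate agreement on X.3.2: X.2.1.2 not covered. → 29%.
Line C: rubber-upper → X.2; cork-soled → X.2.2; ordinary → X.2.2.2. Scheduled 22%. Harrowgate agreement on X.3.2: X.2.2.2 not covered. → 22%.
Line D: leather-upper → X.1; cork-soled → X.1.2; ordinary → X.1.2.1. Scheduled 33%. Isolde agreement on X.1.1: X.1.2.1 not covered; Isolde agreement on X.1.2: RVC ≥ 35% → 8% available; preferential 8%. → 8%.
Line E: leather-upper → X.1; cork-soled → X.1.2; sports → X.1.2.2. Scheduled 20%. Harrowgate agreement on X.3.2: X.1.2.2 not covered. → 20%.
Sum: 24% + 29% + 22% + 8% + 20% = 103%.

103%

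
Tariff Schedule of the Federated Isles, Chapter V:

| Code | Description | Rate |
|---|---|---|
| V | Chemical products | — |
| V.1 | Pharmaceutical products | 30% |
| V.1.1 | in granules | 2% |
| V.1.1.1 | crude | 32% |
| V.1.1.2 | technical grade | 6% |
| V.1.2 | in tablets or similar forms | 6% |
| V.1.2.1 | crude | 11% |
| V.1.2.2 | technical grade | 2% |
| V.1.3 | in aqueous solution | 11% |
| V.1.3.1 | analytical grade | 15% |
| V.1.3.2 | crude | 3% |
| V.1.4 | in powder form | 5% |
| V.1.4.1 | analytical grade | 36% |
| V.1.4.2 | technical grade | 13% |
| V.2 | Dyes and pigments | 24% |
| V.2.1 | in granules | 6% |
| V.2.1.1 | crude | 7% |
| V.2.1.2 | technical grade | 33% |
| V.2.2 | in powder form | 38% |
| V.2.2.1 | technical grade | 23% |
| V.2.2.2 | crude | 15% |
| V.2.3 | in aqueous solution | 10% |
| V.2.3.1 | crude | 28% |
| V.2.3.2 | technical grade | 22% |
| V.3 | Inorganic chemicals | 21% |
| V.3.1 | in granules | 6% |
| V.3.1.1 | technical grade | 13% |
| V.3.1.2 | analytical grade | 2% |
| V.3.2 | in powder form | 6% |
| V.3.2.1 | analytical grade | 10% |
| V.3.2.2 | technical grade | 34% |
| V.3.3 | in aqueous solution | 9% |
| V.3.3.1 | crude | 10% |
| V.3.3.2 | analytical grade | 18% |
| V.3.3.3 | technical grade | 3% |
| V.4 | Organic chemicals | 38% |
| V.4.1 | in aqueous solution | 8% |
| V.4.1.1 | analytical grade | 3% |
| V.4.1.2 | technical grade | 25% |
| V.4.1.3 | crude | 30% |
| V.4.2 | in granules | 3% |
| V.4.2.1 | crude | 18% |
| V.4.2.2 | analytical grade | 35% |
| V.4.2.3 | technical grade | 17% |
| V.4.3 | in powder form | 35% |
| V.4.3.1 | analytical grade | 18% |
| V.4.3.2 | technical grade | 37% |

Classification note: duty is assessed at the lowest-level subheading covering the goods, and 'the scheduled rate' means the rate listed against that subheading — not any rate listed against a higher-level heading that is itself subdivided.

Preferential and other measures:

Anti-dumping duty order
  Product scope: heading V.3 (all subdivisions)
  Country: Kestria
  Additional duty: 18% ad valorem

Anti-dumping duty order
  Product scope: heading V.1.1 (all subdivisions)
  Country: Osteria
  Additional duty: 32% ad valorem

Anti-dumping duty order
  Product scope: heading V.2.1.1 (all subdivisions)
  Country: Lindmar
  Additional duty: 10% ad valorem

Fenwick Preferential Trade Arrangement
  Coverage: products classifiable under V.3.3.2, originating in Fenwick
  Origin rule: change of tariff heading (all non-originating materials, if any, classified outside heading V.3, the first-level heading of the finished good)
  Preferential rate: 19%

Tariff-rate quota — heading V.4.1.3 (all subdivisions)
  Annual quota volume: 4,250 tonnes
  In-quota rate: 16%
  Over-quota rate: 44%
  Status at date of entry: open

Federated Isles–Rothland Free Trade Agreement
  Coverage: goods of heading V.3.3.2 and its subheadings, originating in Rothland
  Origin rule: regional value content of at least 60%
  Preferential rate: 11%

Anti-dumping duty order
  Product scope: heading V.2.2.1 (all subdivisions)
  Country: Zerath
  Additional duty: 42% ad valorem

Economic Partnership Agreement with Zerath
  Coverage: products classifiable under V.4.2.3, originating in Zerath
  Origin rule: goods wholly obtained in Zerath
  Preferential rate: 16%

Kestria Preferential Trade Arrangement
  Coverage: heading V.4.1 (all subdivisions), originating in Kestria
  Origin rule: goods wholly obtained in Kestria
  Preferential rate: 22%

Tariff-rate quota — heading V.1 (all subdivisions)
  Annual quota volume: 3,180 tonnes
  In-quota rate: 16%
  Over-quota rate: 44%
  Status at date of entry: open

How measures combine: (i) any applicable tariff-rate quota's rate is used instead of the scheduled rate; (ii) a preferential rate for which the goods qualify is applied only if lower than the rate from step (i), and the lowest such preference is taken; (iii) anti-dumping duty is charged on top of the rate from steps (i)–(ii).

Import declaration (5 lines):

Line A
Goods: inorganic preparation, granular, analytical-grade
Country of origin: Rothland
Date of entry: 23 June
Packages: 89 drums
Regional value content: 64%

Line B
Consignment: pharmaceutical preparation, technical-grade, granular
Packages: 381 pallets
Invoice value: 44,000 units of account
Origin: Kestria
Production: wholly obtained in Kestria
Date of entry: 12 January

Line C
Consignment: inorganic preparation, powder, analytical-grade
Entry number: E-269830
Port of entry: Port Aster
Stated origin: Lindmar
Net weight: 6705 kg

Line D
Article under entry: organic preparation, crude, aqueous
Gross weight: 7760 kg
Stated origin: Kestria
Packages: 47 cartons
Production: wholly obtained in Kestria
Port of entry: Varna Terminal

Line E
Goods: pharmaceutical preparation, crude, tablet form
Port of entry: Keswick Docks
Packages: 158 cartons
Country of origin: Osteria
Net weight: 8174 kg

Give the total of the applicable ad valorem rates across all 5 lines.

Line A: inorganic → V.3; granular → V.3.1; analytical-grade → V.3.1.2. Scheduled 2%. Rothland agreement on V.3.3.2: V.3.1.2 not covered. → 2%.
Line B: pharmaceutical → V.1; granular → V.1.1; technical-grade → V.1.1.2. Scheduled 6%. quota on V.1 open → in-quota 16%; Kestria agreement on V.4.1: V.1.1.2 not covered. → 16%.
Line C: inorganic → V.3; powder → V.3.2; analytical-grade → V.3.2.1. Scheduled 10%. No special measure applies. → 10%.
Line D: organic → V.4; aqueous → V.4.1; crude → V.4.1.3. Scheduled 30%. quota on V.4.1.3 open → in-quota 16%; Kestria agreement on V.4.1: wholly obtained → 22% available; preference 22% not lower than 16% → no reduction. → 16%.
Line E: pharmaceutical → V.1; tablet form → V.1.2; crude → V.1.2.1. Scheduled 11%. quota on V.1 open → in-quota 16%. → 16%.
Sum: 2% + 16% + 10% + 16% + 16% = 60%.

60%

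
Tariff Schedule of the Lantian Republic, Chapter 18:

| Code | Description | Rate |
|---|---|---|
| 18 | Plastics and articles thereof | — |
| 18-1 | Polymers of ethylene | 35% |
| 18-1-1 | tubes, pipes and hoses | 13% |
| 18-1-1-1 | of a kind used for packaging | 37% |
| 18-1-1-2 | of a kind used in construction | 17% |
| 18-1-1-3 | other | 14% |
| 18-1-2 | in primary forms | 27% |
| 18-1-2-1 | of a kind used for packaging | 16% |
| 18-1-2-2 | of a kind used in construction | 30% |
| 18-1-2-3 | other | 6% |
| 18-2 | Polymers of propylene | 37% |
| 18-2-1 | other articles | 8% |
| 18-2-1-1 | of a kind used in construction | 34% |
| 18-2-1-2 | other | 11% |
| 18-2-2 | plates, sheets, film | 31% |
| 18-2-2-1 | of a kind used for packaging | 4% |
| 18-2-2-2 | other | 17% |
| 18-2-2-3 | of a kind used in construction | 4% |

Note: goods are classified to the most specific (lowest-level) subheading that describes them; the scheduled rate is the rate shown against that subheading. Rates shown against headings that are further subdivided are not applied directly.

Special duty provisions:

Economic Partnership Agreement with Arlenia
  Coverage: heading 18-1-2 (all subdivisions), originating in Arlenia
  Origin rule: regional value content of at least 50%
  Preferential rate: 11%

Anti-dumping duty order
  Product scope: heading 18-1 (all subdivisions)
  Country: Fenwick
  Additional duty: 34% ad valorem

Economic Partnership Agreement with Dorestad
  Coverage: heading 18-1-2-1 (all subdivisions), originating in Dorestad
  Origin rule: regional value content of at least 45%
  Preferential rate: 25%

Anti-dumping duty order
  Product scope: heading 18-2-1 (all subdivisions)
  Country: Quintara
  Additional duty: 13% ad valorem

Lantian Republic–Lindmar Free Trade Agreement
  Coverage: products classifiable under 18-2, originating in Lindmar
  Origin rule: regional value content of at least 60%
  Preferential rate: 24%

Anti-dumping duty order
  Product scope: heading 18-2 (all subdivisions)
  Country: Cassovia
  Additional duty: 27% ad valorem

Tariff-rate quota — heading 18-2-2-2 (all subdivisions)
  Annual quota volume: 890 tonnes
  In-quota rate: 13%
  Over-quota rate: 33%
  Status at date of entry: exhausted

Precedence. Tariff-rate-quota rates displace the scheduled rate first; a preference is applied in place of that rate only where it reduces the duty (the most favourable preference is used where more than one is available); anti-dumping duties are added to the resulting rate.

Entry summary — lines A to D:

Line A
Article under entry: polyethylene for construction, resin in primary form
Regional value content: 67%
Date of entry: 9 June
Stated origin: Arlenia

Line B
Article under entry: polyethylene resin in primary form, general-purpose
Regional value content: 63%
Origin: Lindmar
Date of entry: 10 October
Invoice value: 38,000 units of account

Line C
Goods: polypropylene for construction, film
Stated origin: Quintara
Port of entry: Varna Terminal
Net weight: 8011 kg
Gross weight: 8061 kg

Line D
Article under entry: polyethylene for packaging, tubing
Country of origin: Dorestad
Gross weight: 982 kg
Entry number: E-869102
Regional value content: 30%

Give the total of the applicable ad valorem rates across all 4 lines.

Line A: polyethylene → 18-1; resin in primary form → 18-1-2; for construction → 18-1-2-2. Scheduled 30%. Arlenia agreement on 18-1-2: RVC ≥ 50% → 11% available; preferential 11%. → 11%.
Line B: polyethylene → 18-1; resin in primary form → 18-1-2; general-purpose → 18-1-2-3. Scheduled 6%. Lindmar agreement on 18-2: 18-1-2-3 not covered. → 6%.
Line C: polypropylene → 18-2; film → 18-2-2; for construction → 18-2-2-3. Scheduled 4%. No special measure applies. → 4%.
Line D: polyethylene → 18-1; tubing → 18-1-1; for packaging → 18-1-1-1. Scheduled 37%. Dorestad agreement on 18-1-2-1: 18-1-1-1 not covered. → 37%.
Sum: 11% + 6% + 4% + 37% = 58%.

58%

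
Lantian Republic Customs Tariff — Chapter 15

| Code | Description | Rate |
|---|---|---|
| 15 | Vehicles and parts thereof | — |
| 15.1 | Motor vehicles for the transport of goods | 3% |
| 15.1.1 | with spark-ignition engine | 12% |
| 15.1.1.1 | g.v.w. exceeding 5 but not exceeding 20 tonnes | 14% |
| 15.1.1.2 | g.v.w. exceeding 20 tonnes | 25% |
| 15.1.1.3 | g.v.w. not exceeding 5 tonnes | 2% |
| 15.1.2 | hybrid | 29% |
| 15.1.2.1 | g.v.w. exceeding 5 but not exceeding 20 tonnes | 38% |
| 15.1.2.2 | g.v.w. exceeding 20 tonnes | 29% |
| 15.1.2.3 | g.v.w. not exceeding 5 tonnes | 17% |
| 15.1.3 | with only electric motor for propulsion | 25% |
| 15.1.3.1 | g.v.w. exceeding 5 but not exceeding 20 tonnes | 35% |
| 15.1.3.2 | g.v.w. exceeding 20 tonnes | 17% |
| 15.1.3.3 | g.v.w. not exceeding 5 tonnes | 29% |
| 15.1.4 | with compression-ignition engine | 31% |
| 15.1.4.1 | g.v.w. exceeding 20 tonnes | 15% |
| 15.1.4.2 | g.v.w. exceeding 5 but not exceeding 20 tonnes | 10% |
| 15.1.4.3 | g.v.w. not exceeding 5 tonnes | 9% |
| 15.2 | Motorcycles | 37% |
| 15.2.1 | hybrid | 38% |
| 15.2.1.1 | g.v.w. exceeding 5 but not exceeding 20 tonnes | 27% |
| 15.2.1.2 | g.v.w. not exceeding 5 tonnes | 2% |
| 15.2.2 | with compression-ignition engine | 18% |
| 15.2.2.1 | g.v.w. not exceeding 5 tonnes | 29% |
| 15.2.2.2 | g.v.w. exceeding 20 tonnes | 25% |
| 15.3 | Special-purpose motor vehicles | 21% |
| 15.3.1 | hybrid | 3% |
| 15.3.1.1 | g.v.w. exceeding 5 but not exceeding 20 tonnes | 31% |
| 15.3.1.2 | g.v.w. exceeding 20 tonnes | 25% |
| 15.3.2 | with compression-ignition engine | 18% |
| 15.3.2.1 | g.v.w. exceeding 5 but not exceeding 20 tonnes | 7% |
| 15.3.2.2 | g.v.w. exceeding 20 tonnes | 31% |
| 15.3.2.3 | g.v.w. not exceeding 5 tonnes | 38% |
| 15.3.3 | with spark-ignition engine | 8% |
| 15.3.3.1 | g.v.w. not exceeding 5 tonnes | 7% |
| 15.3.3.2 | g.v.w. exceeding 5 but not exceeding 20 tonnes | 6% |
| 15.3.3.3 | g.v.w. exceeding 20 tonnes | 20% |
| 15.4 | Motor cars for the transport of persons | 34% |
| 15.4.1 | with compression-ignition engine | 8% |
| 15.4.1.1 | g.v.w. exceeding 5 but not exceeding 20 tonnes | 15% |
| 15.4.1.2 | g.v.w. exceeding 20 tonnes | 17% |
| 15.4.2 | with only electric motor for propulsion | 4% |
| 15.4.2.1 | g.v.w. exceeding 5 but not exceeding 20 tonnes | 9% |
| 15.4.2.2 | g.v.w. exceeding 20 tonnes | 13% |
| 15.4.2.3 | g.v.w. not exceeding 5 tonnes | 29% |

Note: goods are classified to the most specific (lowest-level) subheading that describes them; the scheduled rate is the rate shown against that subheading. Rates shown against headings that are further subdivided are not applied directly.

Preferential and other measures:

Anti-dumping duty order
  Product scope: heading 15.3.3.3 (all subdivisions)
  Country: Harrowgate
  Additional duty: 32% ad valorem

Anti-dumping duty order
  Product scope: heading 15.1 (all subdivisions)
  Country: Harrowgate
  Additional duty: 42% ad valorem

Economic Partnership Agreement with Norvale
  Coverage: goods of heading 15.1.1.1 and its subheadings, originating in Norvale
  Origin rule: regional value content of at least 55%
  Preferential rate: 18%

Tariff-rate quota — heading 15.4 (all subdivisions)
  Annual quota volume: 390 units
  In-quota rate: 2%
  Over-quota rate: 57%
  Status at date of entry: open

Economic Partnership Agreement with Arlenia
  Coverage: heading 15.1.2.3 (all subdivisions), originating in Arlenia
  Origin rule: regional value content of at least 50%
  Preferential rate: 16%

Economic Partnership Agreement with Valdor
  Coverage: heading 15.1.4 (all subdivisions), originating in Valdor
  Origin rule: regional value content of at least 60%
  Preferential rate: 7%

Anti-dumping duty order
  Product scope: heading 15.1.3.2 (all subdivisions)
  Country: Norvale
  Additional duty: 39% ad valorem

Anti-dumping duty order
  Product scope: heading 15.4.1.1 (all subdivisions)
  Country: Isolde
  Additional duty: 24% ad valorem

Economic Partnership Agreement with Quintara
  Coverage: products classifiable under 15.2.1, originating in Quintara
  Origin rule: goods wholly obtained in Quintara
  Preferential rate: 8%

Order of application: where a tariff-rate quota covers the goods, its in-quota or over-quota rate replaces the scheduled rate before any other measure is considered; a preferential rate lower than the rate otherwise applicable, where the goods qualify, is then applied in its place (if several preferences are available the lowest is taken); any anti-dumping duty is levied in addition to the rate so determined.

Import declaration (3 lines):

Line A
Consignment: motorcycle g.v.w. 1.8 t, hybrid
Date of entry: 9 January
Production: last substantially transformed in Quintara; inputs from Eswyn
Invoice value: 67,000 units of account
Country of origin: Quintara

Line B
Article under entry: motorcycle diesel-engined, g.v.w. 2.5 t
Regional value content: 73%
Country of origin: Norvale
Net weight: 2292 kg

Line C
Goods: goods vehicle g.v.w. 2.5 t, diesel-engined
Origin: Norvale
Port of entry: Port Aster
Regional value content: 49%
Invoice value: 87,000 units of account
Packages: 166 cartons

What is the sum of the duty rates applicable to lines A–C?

Line A: motorcycle → 15.2; hybrid → 15.2.1; g.v.w. 1.8 t → 15.2.1.2. Scheduled 2%. Quintara agreement on 15.2.1: not wholly obtained. → 2%.
Line B: motorcycle → 15.2; diesel-engined → 15.2.2; g.v.w. 2.5 t → 15.2.2.1. Scheduled 29%. Norvale agreement on 15.1.1.1: 15.2.2.1 not covered. → 29%.
Line C: goods vehicle → 15.1; diesel-engined → 15.1.4; g.v.w. 2.5 t → 15.1.4.3. Scheduled 9%. Norvale agreement on 15.1.1.1: 15.1.4.3 not covered. → 9%.
Sum: 2% + 29% + 9% = 40%.

40%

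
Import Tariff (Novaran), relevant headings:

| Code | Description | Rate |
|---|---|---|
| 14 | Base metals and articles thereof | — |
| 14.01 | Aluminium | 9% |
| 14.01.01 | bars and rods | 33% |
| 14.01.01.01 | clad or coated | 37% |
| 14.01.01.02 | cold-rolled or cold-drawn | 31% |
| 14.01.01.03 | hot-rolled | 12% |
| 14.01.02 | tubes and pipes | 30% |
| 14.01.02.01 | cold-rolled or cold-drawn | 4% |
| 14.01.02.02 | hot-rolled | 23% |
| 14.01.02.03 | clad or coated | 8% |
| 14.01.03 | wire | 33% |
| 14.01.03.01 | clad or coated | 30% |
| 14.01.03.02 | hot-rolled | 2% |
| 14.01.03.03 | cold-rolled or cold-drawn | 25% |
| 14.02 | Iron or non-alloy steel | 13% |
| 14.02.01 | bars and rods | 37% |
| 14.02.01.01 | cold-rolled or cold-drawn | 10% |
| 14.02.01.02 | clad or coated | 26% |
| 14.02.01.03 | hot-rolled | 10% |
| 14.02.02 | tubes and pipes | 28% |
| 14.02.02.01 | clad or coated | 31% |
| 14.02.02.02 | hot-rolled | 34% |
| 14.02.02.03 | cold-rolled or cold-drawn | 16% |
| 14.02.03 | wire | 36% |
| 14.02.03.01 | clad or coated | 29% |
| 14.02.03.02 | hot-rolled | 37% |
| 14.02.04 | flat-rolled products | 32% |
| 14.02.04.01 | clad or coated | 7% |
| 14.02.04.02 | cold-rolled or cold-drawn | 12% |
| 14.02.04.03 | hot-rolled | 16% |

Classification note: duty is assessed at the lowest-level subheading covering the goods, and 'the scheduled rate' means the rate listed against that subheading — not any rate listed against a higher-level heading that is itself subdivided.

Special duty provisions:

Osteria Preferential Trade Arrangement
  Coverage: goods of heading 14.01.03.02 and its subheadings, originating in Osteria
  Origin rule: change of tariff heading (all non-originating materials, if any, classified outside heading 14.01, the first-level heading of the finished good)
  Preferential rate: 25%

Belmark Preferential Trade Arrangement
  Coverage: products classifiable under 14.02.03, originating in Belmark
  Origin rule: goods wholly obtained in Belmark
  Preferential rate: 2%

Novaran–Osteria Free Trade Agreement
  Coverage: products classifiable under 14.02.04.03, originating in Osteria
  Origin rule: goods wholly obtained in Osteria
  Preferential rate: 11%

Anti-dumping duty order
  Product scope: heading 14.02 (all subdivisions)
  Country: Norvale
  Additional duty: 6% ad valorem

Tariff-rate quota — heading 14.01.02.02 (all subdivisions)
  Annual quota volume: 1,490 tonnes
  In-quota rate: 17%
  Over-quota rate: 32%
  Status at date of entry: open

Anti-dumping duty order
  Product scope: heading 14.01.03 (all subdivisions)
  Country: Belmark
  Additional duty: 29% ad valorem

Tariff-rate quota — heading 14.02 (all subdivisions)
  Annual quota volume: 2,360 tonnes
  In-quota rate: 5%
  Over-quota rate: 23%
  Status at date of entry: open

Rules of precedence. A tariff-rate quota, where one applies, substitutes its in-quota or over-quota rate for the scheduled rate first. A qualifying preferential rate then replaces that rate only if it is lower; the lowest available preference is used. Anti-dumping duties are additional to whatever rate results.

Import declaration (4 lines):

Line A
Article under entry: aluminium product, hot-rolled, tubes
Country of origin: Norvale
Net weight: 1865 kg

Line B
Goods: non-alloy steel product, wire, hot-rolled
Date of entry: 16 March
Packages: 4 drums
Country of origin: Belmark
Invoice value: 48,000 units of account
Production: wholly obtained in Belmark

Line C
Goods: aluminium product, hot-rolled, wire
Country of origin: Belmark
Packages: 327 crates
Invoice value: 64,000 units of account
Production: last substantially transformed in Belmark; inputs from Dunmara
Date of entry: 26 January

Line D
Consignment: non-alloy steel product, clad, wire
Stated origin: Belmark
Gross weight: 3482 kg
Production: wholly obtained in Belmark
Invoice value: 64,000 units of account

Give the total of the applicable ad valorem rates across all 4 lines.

52%

Line A: aluminium → 14.01; tubes → 14.01.02; hot-rolled → 14.01.02.02. Scheduled 23%. quota on 14.01.02.02 open → in-quota 17%. → 17%.
Line B: non-alloy steel → 14.02; wire → 14.02.03; hot-rolled → 14.02.03.02. Scheduled 37%. quota on 14.02 open → in-quota 5%; Belmark agreement on 14.02.03: wholly obtained → 2% available; preferential 2%. → 2%.
Line C: aluminium → 14.01; wire → 14.01.03; hot-rolled → 14.01.03.02. Scheduled 2%. Belmark agreement on 14.02.03: 14.01.03.02 not covered; anti-dumping (Belmark, 14.01.03): +29%; total 2% + 29% = 31%. → 31%.
Line D: non-alloy steel → 14.02; wire → 14.02.03; clad → 14.02.03.01. Scheduled 29%. quota on 14.02 open → in-quota 5%; Belmark agreement on 14.02.03: wholly obtained → 2% available; preferential 2%. → 2%.
Sum: 17% + 2% + 31% + 2% = 52%.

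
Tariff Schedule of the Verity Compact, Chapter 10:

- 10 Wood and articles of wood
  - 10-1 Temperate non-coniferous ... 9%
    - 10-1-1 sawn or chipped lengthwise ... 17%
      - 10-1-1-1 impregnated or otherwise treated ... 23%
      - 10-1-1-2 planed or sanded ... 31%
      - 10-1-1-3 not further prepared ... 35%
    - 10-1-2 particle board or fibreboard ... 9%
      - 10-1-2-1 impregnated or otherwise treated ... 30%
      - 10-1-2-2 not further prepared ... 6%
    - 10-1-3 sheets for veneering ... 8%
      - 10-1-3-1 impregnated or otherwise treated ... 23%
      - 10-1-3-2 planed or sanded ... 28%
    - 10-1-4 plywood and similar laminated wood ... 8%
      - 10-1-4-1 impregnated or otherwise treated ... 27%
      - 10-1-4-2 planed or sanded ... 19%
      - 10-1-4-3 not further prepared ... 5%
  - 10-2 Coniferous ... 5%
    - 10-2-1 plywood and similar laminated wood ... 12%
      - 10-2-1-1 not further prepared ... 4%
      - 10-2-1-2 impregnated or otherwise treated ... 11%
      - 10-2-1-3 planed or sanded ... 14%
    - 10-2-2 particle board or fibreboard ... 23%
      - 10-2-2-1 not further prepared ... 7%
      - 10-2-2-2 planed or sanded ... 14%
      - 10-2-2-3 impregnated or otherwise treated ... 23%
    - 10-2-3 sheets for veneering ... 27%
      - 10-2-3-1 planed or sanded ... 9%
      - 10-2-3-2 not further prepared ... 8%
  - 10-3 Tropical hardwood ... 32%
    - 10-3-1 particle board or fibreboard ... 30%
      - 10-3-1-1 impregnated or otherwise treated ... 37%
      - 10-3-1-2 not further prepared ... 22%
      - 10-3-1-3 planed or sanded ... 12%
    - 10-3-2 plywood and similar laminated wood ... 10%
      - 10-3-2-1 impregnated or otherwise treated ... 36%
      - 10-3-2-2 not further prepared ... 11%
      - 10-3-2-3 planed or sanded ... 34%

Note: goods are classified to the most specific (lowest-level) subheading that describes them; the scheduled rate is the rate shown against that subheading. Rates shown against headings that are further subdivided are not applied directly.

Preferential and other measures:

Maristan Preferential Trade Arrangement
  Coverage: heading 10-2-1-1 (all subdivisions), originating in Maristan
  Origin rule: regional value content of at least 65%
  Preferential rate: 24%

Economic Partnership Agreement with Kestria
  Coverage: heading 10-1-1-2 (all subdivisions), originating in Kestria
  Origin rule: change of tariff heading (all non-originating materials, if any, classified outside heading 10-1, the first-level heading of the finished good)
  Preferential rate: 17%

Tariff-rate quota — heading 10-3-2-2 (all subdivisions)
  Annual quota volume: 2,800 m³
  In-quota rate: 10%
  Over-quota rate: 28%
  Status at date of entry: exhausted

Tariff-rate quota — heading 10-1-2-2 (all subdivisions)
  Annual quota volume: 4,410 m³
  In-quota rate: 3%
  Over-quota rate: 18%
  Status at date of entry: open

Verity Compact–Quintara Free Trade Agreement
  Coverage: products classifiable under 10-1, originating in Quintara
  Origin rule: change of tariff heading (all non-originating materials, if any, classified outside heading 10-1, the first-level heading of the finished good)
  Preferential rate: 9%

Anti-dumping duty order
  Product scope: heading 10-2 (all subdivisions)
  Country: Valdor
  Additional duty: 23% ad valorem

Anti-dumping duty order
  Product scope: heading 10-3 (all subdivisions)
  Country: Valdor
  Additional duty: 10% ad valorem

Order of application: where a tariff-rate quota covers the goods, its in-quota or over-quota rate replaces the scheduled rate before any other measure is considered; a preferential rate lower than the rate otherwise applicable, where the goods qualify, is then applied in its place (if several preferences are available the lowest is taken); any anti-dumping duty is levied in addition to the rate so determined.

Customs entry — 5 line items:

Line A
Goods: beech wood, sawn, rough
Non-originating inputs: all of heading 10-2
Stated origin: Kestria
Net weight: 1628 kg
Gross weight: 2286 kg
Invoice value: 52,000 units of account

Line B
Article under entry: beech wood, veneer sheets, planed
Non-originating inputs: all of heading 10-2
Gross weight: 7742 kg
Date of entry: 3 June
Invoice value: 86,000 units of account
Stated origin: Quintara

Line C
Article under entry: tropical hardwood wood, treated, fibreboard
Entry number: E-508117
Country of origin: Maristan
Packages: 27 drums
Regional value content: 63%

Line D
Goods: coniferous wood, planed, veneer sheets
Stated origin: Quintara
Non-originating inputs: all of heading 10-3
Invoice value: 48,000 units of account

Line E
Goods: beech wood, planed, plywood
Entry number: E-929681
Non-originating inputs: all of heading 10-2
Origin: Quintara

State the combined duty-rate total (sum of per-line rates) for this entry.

Line A: beech → 10-1; sawn → 10-1-1; rough → 10-1-1-3. Scheduled 35%. Kestria agreement on 10-1-1-2: 10-1-1-3 not covered. → 35%.
Line B: beech → 10-1; veneer sheets → 10-1-3; planed → 10-1-3-2. Scheduled 28%. Quintara agreement on 10-1: CTH met → 9% available; preferential 9%. → 9%.
Line C: tropical hardwood → 10-3; fibreboard → 10-3-1; treated → 10-3-1-1. Scheduled 37%. Maristan agreement on 10-2-1-1: 10-3-1-1 not covered. → 37%.
Line D: coniferous → 10-2; veneer sheets → 10-2-3; planed → 10-2-3-1. Scheduled 9%. Quintara agreement on 10-1: 10-2-3-1 not covered. → 9%.
Line E: beech → 10-1; plywood → 10-1-4; planed → 10-1-4-2. Scheduled 19%. Quintara agreement on 10-1: CTH met → 9% available; preferential 9%. → 9%.
Sum: 35% + 9% + 37% + 9% + 9% = 99%.

99%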